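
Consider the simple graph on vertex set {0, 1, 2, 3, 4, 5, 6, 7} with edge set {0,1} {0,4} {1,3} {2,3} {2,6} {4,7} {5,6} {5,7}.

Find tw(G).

A width-2 tree decomposition is:
Bags: B1 = {4, 5, 7}  B2 = {0, 4, 5}  B3 = {0, 1, 5}  B4 = {1, 3, 5}  B5 = {2, 3, 5}  B6 = {2, 5, 6}
Tree: B1–B2, B2–B3, B3–B4, B4–B5, B5–B6
Every bag has size at most 3, so the width is 3 − 1 = 2 and tw(G) ≤ 2. For the lower bound, G contains the cycle 5–7–4–0–1–3–2–6–5, so G is not a forest; only forests have treewidth ≤ 1, hence tw(G) ≥ 2. The upper and lower bounds meet at 2, so that is the treewidth.

2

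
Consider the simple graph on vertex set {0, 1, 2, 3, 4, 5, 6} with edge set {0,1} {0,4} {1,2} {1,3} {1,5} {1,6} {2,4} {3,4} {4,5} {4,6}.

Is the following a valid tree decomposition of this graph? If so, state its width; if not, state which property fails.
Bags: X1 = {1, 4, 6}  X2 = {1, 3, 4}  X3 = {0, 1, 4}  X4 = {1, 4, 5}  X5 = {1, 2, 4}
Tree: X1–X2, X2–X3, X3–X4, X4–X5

Every vertex of G appears in some bag (union = {0, 1, 2, 3, 4, 5, 6}); every edge is covered by a bag; and for each vertex v the set of bags containing v is connected in the bag tree. The decomposition is therefore valid. The largest bag has 3 vertices, so the width is 2.

Yes; width 2.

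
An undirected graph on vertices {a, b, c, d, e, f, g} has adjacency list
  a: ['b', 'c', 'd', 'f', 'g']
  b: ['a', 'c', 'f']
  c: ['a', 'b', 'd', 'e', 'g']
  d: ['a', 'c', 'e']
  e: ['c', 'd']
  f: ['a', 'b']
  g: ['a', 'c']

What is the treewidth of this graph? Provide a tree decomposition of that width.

Treewidth 2.
One optimal decomposition is:
Bags: B1 = {a, c, d}  B2 = {a, b, c}  B3 = {a, b, f}  B4 = {a, c, g}  B5 = {c, d, e}
Tree: B1–B2, B2–B3, B1–B4, B1–B5

Every bag has size at most 3, so the width is 3 − 1 = 2 and tw(G) ≤ 2. Conversely, {c, d, e} is a clique of size 3, and the vertices of any clique must share a bag in every tree decomposition; so some bag has ≥ 3 vertices and tw(G) ≥ 2. The upper and lower bounds meet at 2, so that is the treewidth.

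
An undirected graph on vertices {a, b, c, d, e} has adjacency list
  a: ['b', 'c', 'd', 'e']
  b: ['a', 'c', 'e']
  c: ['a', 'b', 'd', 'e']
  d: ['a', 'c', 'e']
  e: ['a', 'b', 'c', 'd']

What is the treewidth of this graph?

A width-3 tree decomposition is:
Bags: B1 = {a, b, c, e}  B2 = {a, c, d, e}
Tree: B1–B2
Each bag holds 4 vertices, so the decomposition has width 3, which upper-bounds the treewidth. For the lower bound, the 4 vertices {a, c, d, e} are pairwise adjacent, and any tree decomposition puts a clique entirely inside one bag — forcing width ≥ 3. Therefore the treewidth is 3.

3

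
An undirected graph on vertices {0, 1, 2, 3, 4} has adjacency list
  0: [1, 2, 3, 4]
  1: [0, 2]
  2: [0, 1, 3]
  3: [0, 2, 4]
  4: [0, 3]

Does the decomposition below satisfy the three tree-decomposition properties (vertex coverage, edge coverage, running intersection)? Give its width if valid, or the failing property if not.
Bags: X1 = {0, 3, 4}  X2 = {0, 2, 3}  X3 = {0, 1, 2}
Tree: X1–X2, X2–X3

Checking the three conditions: (i) the bags cover all of {0, 1, 2, 3, 4}; (ii) for each edge, some bag contains both endpoints; (iii) the bags containing any fixed vertex form a subtree. All hold, so the decomposition is valid with width 3 − 1 = 2.

Yes; width 2.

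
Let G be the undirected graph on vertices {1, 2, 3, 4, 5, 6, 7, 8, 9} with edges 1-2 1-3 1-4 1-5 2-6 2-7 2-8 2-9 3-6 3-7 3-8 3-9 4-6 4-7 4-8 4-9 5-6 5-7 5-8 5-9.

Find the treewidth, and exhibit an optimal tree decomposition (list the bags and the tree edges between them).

Each bag holds 5 vertices, so the decomposition has width 4, which upper-bounds the treewidth. For the lower bound: the 5 vertex sets {4,8}, {5,9}, {3,7}, {2}, {1} are disjoint, each induces a connected subgraph, and every pair is joined by at least one edge of G. Contracting each set to a single vertex therefore yields K_{5} as a minor, and since treewidth is minor-monotone, tw(G) ≥ tw(K_{5}) = 4. Combining the bounds, tw(G) = 4.

Treewidth 4.
One optimal decomposition is:
Bags: B1 = {2, 3, 4, 5, 8}  B2 = {2, 3, 4, 5, 9}  B3 = {2, 3, 4, 5, 7}  B4 = {1, 2, 3, 4, 5}  B5 = {2, 3, 4, 5, 6}
Tree: B1–B2, B2–B3, B3–B4, B4–B5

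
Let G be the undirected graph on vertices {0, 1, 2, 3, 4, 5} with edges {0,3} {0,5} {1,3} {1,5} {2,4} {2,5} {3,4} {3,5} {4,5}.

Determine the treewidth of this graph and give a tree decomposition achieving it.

The largest bag has 3 vertices, giving width 2; this decomposition certifies tw(G) ≤ 2. On the other hand G contains the 3-clique {2, 4, 5}. A clique must lie in a single bag of any decomposition, so no decomposition can have width below 2. The upper and lower bounds meet at 2, so that is the treewidth.

Treewidth 2.
One such decomposition:
Bags: B1 = {1, 3, 5}  B2 = {3, 4, 5}  B3 = {2, 4, 5}  B4 = {0, 3, 5}
Tree: B1–B2, B2–B3, B1–B4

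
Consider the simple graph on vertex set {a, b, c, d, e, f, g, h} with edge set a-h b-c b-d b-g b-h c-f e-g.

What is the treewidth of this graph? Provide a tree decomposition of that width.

The largest bag has 2 vertices, giving width 1; this decomposition certifies tw(G) ≤ 1. Any graph with an edge has treewidth ≥ 1, and G has the edge g–b. Therefore the treewidth is 1.

Treewidth 1.
Bags: B1 = {b, g}  B2 = {b, c}  B3 = {b, h}  B4 = {c, f}  B5 = {a, h}  B6 = {b, d}  B7 = {e, g}
Tree: B1–B2, B1–B3, B2–B4, B3–B5, B1–B6, B1–B7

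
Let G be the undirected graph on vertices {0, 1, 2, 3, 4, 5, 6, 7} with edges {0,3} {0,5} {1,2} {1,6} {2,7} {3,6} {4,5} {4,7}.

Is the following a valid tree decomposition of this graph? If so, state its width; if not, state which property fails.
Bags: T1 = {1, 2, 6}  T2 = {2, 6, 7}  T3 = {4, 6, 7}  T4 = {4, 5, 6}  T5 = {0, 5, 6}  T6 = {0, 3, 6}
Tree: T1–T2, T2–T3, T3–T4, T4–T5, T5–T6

Vertex coverage: the bags together contain {0, 1, 2, 3, 4, 5, 6, 7}, the full vertex set. Edge coverage: each edge of G has both endpoints in at least one bag. Running intersection: for every vertex, the bags containing it form a connected subtree. All three properties hold, so this is a valid tree decomposition of width max|bag| − 1 = 2, and hence tw(G) ≤ 2.

Yes; width 2.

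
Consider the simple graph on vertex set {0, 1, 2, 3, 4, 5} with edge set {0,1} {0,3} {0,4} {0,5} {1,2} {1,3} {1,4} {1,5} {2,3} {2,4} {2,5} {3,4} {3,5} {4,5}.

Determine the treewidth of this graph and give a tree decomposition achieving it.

Every bag has size at most 5, so the width is 5 − 1 = 4 and tw(G) ≤ 4. Conversely, {0, 1, 3, 4, 5} is a clique of size 5, and the vertices of any clique must share a bag in every tree decomposition; so some bag has ≥ 5 vertices and tw(G) ≥ 4. The upper and lower bounds meet at 4, so that is the treewidth.

Treewidth 4.
One such decomposition:
Bags: B1 = {1, 2, 3, 4, 5}  B2 = {0, 1, 3, 4, 5}
Tree: B1–B2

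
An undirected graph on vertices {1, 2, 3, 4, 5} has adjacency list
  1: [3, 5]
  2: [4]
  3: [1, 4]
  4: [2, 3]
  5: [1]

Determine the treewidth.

1

A width-1 tree decomposition is:
Bags: B1 = {2, 4}  B2 = {3, 4}  B3 = {1, 3}  B4 = {1, 5}
Tree: B1–B2, B2–B3, B3–B4
Every bag has size at most 2, so the width is 2 − 1 = 1 and tw(G) ≤ 1. Since G has at least one edge (e.g. 2–4), it is not an edgeless graph, so tw(G) ≥ 1. Hence tw(G) = 1 exactly.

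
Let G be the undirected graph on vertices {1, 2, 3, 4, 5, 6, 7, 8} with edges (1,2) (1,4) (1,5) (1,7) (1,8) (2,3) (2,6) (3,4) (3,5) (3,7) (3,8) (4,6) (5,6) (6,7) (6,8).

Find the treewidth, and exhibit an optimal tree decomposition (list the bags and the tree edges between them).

Treewidth 3.
Bags: B1 = {1, 3, 5, 6}  B2 = {1, 3, 6, 7}  B3 = {1, 3, 6, 8}  B4 = {1, 2, 3, 6}  B5 = {1, 3, 4, 6}
Tree: B1–B2, B2–B3, B3–B4, B4–B5

Each bag holds 4 vertices, so the decomposition has width 3, which upper-bounds the treewidth. For the lower bound: the 4 vertex sets {5,6}, {3,7}, {1}, {8} are disjoint, each induces a connected subgraph, and every pair is joined by at least one edge of G. Contracting each set to a single vertex therefore yields K_{4} as a minor, and since treewidth is minor-monotone, tw(G) ≥ tw(K_{4}) = 3. Therefore the treewidth is 3.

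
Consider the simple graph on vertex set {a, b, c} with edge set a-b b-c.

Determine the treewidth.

1

A width-1 tree decomposition is:
Bags: B1 = {b, c}  B2 = {a, b}
Tree: B1–B2
The largest bag has 2 vertices, giving width 1; this decomposition certifies tw(G) ≤ 1. Since G has at least one edge (e.g. b–c), it is not an edgeless graph, so tw(G) ≥ 1. Therefore the treewidth is 1.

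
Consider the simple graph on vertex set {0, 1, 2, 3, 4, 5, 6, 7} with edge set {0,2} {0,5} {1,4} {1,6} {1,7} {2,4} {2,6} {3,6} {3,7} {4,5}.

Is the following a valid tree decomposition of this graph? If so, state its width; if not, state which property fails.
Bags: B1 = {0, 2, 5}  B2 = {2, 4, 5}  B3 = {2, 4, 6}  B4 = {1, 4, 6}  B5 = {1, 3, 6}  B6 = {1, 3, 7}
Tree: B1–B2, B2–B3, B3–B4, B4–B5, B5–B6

Yes; width 2.

Vertex coverage: the bags together contain {0, 1, 2, 3, 4, 5, 6, 7}, the full vertex set. Edge coverage: each edge of G has both endpoints in at least one bag. Running intersection: for every vertex, the bags containing it form a connected subtree. All three properties hold, so this is a valid tree decomposition of width max|bag| − 1 = 2, and hence tw(G) ≤ 2.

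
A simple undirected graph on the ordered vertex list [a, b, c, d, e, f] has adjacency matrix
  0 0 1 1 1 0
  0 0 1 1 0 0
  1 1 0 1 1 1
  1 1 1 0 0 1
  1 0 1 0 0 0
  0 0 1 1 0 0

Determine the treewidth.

A width-2 tree decomposition is:
Bags: B1 = {a, c, d}  B2 = {a, c, e}  B3 = {b, c, d}  B4 = {c, d, f}
Tree: B1–B2, B1–B3, B3–B4
Each bag holds 3 vertices, so the decomposition has width 2, which upper-bounds the treewidth. For the lower bound, the 3 vertices {c, d, f} are pairwise adjacent, and any tree decomposition puts a clique entirely inside one bag — forcing width ≥ 2. Therefore the treewidth is 2.

2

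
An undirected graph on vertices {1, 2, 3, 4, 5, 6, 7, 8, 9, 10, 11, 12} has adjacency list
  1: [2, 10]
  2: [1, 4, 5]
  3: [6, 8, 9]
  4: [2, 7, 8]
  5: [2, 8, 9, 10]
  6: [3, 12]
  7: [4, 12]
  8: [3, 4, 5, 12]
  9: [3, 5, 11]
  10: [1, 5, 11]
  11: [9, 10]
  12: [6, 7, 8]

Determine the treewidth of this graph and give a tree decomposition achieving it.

Treewidth 3.
One optimal decomposition is:
Bags: B1 = {4, 6, 7, 12}  B2 = {4, 6, 8, 12}  B3 = {3, 4, 6, 8}  B4 = {2, 3, 4, 8}  B5 = {2, 3, 5, 8}  B6 = {2, 3, 5, 9}  B7 = {1, 2, 5, 9}  B8 = {1, 5, 9, 10}  B9 = {1, 9, 10, 11}
Tree: B1–B2, B2–B3, B3–B4, B4–B5, B5–B6, B6–B7, B7–B8, B8–B9

The largest bag has 4 vertices, giving width 3; this decomposition certifies tw(G) ≤ 3. For the lower bound: the 4 vertex sets {6,7,12}, {4}, {8}, {2,3,5,9} are disjoint, each induces a connected subgraph, and every pair is joined by at least one edge of G. Contracting each set to a single vertex therefore yields K_{4} as a minor, and since treewidth is minor-monotone, tw(G) ≥ tw(K_{4}) = 3. Therefore the treewidth is 3.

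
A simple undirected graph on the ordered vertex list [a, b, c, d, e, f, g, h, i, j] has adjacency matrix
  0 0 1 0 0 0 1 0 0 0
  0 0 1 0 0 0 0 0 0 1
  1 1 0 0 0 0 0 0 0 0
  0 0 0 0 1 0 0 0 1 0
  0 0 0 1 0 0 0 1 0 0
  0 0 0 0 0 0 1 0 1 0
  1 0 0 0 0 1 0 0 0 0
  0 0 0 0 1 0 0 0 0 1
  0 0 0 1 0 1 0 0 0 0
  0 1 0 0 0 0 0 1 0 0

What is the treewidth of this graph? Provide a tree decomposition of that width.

The largest bag has 3 vertices, giving width 2; this decomposition certifies tw(G) ≤ 2. For the lower bound, G contains the cycle c–b–j–h–e–d–i–f–g–a–c, so G is not a forest; only forests have treewidth ≤ 1, hence tw(G) ≥ 2. Therefore the treewidth is 2.

Treewidth 2.
Bags: B1 = {b, c, j}  B2 = {c, h, j}  B3 = {c, e, h}  B4 = {c, d, e}  B5 = {c, d, i}  B6 = {c, f, i}  B7 = {c, f, g}  B8 = {a, c, g}
Tree: B1–B2, B2–B3, B3–B4, B4–B5, B5–B6, B6–B7, B7–B8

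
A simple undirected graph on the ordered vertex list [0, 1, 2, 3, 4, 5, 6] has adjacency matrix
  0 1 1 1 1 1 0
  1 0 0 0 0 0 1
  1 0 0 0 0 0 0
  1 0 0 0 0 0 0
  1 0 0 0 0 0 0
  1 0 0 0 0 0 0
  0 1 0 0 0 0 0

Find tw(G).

1

A width-1 tree decomposition is:
Bags: B1 = {0, 5}  B2 = {0, 1}  B3 = {0, 2}  B4 = {0, 3}  B5 = {1, 6}  B6 = {0, 4}
Tree: B1–B2, B2–B3, B2–B4, B2–B5, B3–B6
The largest bag has 2 vertices, giving width 1; this decomposition certifies tw(G) ≤ 1. G has an edge, so its treewidth is at least 1. The upper and lower bounds meet at 1, so that is the treewidth.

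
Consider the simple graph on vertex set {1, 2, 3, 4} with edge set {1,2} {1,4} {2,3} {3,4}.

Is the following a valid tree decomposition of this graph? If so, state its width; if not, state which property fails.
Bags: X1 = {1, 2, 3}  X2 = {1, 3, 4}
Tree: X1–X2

Checking the three conditions: (i) the bags cover all of {1, 2, 3, 4}; (ii) for each edge, some bag contains both endpoints; (iii) the bags containing any fixed vertex form a subtree. All hold, so the decomposition is valid with width 3 − 1 = 2.

Yes; width 2.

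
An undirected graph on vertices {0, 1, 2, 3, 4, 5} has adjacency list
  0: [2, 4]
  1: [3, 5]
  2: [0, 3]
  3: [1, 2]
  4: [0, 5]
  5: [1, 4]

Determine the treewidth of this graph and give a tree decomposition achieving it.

Treewidth 2.
Bags: B1 = {0, 2, 3}  B2 = {0, 3, 4}  B3 = {3, 4, 5}  B4 = {1, 3, 5}
Tree: B1–B2, B2–B3, B3–B4

Each bag holds 3 vertices, so the decomposition has width 2, which upper-bounds the treewidth. For the lower bound, G contains the cycle 3–2–0–4–5–1–3, so G is not a forest; only forests have treewidth ≤ 1, hence tw(G) ≥ 2. The upper and lower bounds meet at 2, so that is the treewidth.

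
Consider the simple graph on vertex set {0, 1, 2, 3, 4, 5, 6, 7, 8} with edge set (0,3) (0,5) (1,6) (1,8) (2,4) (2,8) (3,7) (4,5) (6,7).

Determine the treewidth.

A width-2 tree decomposition is:
Bags: B1 = {1, 6, 7}  B2 = {1, 7, 8}  B3 = {2, 7, 8}  B4 = {2, 4, 7}  B5 = {4, 5, 7}  B6 = {0, 5, 7}  B7 = {0, 3, 7}
Tree: B1–B2, B2–B3, B3–B4, B4–B5, B5–B6, B6–B7
The largest bag has 3 vertices, giving width 2; this decomposition certifies tw(G) ≤ 2. For the lower bound, G contains the cycle 7–6–1–8–2–4–5–0–3–7, so G is not a forest; only forests have treewidth ≤ 1, hence tw(G) ≥ 2. Hence tw(G) = 2 exactly.

2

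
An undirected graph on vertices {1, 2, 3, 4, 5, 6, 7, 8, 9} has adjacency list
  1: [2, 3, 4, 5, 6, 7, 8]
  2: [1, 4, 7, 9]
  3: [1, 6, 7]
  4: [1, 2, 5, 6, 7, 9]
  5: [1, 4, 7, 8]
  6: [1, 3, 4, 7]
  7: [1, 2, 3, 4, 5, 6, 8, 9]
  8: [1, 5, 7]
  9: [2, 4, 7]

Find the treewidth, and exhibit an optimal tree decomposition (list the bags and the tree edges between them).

Treewidth 3.
Bags: B1 = {1, 4, 6, 7}  B2 = {1, 2, 4, 7}  B3 = {1, 4, 5, 7}  B4 = {2, 4, 7, 9}  B5 = {1, 5, 7, 8}  B6 = {1, 3, 6, 7}
Tree: B1–B2, B1–B3, B2–B4, B3–B5, B1–B6

The largest bag has 4 vertices, giving width 3; this decomposition certifies tw(G) ≤ 3. For the lower bound, the 4 vertices {1, 5, 7, 8} are pairwise adjacent, and any tree decomposition puts a clique entirely inside one bag — forcing width ≥ 3. The upper and lower bounds meet at 3, so that is the treewidth.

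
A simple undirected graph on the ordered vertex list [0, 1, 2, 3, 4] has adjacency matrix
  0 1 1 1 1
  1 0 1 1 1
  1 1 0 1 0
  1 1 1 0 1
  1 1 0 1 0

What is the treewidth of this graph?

A width-3 tree decomposition is:
Bags: B1 = {0, 1, 2, 3}  B2 = {0, 1, 3, 4}
Tree: B1–B2
The largest bag has 4 vertices, giving width 3; this decomposition certifies tw(G) ≤ 3. Conversely, {0, 1, 2, 3} is a clique of size 4, and the vertices of any clique must share a bag in every tree decomposition; so some bag has ≥ 4 vertices and tw(G) ≥ 3. Hence tw(G) = 3 exactly.

3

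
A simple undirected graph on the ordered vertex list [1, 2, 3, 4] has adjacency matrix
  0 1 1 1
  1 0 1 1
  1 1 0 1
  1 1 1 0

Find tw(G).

A width-3 tree decomposition is:
Bags: B1 = {1, 2, 3, 4}
Tree: (single bag)
With just one bag of size 4, the width is 4 − 1 = 3, so tw(G) ≤ 3. For the lower bound, the 4 vertices {1, 2, 3, 4} are pairwise adjacent, and any tree decomposition puts a clique entirely inside one bag — forcing width ≥ 3. The upper and lower bounds meet at 3, so that is the treewidth.

3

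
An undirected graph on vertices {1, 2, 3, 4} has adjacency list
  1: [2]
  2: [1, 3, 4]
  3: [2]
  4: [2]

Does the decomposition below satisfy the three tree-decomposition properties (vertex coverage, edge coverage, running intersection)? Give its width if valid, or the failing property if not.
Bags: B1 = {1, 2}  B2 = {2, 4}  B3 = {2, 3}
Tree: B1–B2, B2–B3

Yes; width 1.

Vertex coverage: the bags together contain {1, 2, 3, 4}, the full vertex set. Edge coverage: each edge of G has both endpoints in at least one bag. Running intersection: for every vertex, the bags containing it form a connected subtree. All three properties hold, so this is a valid tree decomposition of width max|bag| − 1 = 1, and hence tw(G) ≤ 1.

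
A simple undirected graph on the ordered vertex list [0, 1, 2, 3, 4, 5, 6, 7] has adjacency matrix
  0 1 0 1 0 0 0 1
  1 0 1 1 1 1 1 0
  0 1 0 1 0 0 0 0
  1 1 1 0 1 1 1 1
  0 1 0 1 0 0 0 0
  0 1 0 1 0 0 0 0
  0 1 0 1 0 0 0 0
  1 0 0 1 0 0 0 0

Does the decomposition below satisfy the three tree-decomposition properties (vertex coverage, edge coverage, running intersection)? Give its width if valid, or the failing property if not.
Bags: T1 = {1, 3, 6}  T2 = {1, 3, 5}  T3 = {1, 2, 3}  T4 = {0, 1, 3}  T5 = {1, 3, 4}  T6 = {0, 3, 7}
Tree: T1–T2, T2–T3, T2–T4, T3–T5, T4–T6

Yes; width 2.

Vertex coverage: the bags together contain {0, 1, 2, 3, 4, 5, 6, 7}, the full vertex set. Edge coverage: each edge of G has both endpoints in at least one bag. Running intersection: for every vertex, the bags containing it form a connected subtree. All three properties hold, so this is a valid tree decomposition of width max|bag| − 1 = 2, and hence tw(G) ≤ 2.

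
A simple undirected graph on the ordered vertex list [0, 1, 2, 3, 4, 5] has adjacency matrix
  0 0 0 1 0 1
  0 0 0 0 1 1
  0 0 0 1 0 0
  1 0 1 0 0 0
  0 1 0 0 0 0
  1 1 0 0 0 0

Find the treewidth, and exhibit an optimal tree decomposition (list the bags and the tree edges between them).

Every bag has size at most 2, so the width is 2 − 1 = 1 and tw(G) ≤ 1. G has an edge, so its treewidth is at least 1. The upper and lower bounds meet at 1, so that is the treewidth.

Treewidth 1.
Bags: B1 = {1, 4}  B2 = {1, 5}  B3 = {0, 5}  B4 = {0, 3}  B5 = {2, 3}
Tree: B1–B2, B2–B3, B3–B4, B4–B5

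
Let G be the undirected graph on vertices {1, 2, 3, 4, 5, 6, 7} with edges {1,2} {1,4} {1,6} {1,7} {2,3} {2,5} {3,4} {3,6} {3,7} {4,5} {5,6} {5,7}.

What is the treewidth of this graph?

A width-3 tree decomposition is:
Bags: B1 = {1, 2, 3, 5}  B2 = {1, 3, 5, 6}  B3 = {1, 3, 4, 5}  B4 = {1, 3, 5, 7}
Tree: B1–B2, B2–B3, B3–B4
Each bag holds 4 vertices, so the decomposition has width 3, which upper-bounds the treewidth. For the lower bound: the 4 vertex sets {1,2}, {5,6}, {3}, {4} are disjoint, each induces a connected subgraph, and every pair is joined by at least one edge of G. Contracting each set to a single vertex therefore yields K_{4} as a minor, and since treewidth is minor-monotone, tw(G) ≥ tw(K_{4}) = 3. Hence tw(G) = 3 exactly.

3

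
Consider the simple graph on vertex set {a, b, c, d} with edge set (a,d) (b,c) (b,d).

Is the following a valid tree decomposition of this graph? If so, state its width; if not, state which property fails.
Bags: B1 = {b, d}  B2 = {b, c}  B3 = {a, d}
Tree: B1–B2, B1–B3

Yes; width 1.

Every vertex of G appears in some bag (union = {a, b, c, d}); every edge is covered by a bag; and for each vertex v the set of bags containing v is connected in the bag tree. The decomposition is therefore valid. The largest bag has 2 vertices, so the width is 1.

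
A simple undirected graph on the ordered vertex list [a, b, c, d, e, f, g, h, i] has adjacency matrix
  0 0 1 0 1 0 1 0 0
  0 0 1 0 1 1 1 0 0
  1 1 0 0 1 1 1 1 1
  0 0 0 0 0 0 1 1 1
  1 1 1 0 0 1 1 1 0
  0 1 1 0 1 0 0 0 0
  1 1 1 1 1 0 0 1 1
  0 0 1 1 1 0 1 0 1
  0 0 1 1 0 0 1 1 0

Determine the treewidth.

A width-3 tree decomposition is:
Bags: B1 = {c, e, g, h}  B2 = {c, g, h, i}  B3 = {a, c, e, g}  B4 = {b, c, e, g}  B5 = {d, g, h, i}  B6 = {b, c, e, f}
Tree: B1–B2, B1–B3, B1–B4, B2–B5, B4–B6
The largest bag has 4 vertices, giving width 3; this decomposition certifies tw(G) ≤ 3. Conversely, {d, g, h, i} is a clique of size 4, and the vertices of any clique must share a bag in every tree decomposition; so some bag has ≥ 4 vertices and tw(G) ≥ 3. Therefore the treewidth is 3.

3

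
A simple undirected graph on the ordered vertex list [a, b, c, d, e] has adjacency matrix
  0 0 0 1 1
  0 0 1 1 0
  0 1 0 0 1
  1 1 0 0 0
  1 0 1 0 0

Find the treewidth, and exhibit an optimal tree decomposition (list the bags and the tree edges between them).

Each bag holds 3 vertices, so the decomposition has width 2, which upper-bounds the treewidth. Since d–b–c–e–a–d is a cycle in G, G is not acyclic. Forests are exactly the graphs of treewidth ≤ 1, so tw(G) ≥ 2. The upper and lower bounds meet at 2, so that is the treewidth.

Treewidth 2.
One optimal decomposition is:
Bags: B1 = {b, c, d}  B2 = {c, d, e}  B3 = {a, d, e}
Tree: B1–B2, B2–B3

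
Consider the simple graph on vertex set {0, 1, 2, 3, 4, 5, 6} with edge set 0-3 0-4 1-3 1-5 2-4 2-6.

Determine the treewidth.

A width-1 tree decomposition is:
Bags: B1 = {1, 5}  B2 = {1, 3}  B3 = {0, 3}  B4 = {0, 4}  B5 = {2, 4}  B6 = {2, 6}
Tree: B1–B2, B2–B3, B3–B4, B4–B5, B5–B6
Each bag holds 2 vertices, so the decomposition has width 1, which upper-bounds the treewidth. G has an edge, so its treewidth is at least 1. Hence tw(G) = 1 exactly.

1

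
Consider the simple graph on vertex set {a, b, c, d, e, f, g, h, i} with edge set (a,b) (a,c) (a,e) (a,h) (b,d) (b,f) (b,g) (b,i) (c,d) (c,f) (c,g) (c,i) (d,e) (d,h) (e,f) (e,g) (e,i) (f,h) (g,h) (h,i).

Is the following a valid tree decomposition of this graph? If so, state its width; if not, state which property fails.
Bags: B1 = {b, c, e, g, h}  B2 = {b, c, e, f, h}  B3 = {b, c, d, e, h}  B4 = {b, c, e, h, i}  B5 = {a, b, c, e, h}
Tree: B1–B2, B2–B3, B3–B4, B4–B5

Yes; width 4.

Checking the three conditions: (i) the bags cover all of {a, b, c, d, e, f, g, h, i}; (ii) for each edge, some bag contains both endpoints; (iii) the bags containing any fixed vertex form a subtree. All hold, so the decomposition is valid with width 5 − 1 = 4.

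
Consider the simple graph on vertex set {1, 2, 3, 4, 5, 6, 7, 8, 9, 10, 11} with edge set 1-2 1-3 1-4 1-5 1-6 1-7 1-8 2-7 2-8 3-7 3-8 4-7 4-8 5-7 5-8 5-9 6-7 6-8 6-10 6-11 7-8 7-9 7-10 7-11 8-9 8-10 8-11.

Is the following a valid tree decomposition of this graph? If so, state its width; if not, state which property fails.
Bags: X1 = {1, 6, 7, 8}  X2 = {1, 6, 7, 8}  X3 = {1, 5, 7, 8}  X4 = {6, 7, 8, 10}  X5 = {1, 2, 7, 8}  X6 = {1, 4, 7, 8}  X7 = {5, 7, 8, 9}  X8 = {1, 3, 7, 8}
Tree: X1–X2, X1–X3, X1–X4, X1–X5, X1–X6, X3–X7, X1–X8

A tree decomposition must satisfy three properties: every vertex lies in some bag; for every edge, both endpoints lie together in some bag; and for every vertex, the bags containing it form a connected subtree. Here vertex 11 appears in no bag, so the decomposition is invalid.

No — vertex 11 appears in no bag.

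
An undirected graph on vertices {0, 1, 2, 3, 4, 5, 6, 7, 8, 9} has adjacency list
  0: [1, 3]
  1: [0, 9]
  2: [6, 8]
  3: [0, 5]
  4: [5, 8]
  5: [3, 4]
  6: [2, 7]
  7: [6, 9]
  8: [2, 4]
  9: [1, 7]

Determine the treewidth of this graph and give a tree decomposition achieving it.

Treewidth 2.
One optimal decomposition is:
Bags: B1 = {0, 3, 5}  B2 = {0, 4, 5}  B3 = {0, 4, 8}  B4 = {0, 2, 8}  B5 = {0, 2, 6}  B6 = {0, 6, 7}  B7 = {0, 7, 9}  B8 = {0, 1, 9}
Tree: B1–B2, B2–B3, B3–B4, B4–B5, B5–B6, B6–B7, B7–B8

Every bag has size at most 3, so the width is 3 − 1 = 2 and tw(G) ≤ 2. Since 0–3–5–4–8–2–6–7–9–1–0 is a cycle in G, G is not acyclic. Forests are exactly the graphs of treewidth ≤ 1, so tw(G) ≥ 2. Combining the bounds, tw(G) = 2.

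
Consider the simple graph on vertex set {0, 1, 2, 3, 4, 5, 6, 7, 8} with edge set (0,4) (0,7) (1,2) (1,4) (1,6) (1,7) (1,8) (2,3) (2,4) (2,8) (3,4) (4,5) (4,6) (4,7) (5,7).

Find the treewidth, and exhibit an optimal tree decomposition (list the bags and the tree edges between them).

Each bag holds 3 vertices, so the decomposition has width 2, which upper-bounds the treewidth. On the other hand G contains the 3-clique {1, 2, 8}. A clique must lie in a single bag of any decomposition, so no decomposition can have width below 2. The upper and lower bounds meet at 2, so that is the treewidth.

Treewidth 2.
Bags: B1 = {1, 4, 7}  B2 = {0, 4, 7}  B3 = {4, 5, 7}  B4 = {1, 2, 4}  B5 = {1, 4, 6}  B6 = {2, 3, 4}  B7 = {1, 2, 8}
Tree: B1–B2, B1–B3, B1–B4, B4–B5, B4–B6, B4–B7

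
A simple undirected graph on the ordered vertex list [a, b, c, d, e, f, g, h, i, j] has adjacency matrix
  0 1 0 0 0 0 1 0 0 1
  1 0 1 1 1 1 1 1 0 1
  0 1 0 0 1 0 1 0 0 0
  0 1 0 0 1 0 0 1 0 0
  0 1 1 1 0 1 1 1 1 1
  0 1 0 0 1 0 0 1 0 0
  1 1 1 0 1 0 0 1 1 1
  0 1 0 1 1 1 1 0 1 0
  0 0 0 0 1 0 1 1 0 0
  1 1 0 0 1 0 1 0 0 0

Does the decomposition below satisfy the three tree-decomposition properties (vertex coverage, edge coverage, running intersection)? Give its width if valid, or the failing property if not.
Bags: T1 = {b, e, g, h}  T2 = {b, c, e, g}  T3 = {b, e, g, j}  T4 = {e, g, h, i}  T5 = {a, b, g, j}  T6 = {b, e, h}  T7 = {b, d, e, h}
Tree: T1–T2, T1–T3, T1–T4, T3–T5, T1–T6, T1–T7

No — vertex f appears in no bag.

A tree decomposition must satisfy three properties: every vertex lies in some bag; for every edge, both endpoints lie together in some bag; and for every vertex, the bags containing it form a connected subtree. Here vertex f appears in no bag, so the decomposition is invalid.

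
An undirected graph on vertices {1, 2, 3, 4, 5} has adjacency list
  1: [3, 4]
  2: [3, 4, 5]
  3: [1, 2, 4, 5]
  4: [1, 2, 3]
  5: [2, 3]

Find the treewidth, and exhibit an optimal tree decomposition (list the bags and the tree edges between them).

Treewidth 2.
One such decomposition:
Bags: B1 = {2, 3, 5}  B2 = {2, 3, 4}  B3 = {1, 3, 4}
Tree: B1–B2, B2–B3

The largest bag has 3 vertices, giving width 2; this decomposition certifies tw(G) ≤ 2. On the other hand G contains the 3-clique {1, 3, 4}. A clique must lie in a single bag of any decomposition, so no decomposition can have width below 2. Hence tw(G) = 2 exactly.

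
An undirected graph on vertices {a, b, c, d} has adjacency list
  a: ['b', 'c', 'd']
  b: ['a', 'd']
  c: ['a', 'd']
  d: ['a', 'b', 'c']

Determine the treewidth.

2

A width-2 tree decomposition is:
Bags: B1 = {a, c, d}  B2 = {a, b, d}
Tree: B1–B2
The largest bag has 3 vertices, giving width 2; this decomposition certifies tw(G) ≤ 2. For the lower bound, the 3 vertices {a, c, d} are pairwise adjacent, and any tree decomposition puts a clique entirely inside one bag — forcing width ≥ 2. Therefore the treewidth is 2.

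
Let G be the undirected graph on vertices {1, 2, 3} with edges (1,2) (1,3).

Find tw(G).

A width-1 tree decomposition is:
Bags: B1 = {1, 2}  B2 = {1, 3}
Tree: B1–B2
The largest bag has 2 vertices, giving width 1; this decomposition certifies tw(G) ≤ 1. Any graph with an edge has treewidth ≥ 1, and G has the edge 2–1. Therefore the treewidth is 1.

1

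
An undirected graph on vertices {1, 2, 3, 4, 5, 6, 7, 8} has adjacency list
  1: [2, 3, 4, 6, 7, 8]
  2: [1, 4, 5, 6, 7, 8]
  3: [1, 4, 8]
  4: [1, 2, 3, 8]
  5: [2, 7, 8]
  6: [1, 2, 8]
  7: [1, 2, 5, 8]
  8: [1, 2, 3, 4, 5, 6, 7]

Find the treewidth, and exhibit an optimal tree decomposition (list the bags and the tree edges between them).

Treewidth 3.
Bags: B1 = {2, 5, 7, 8}  B2 = {1, 2, 7, 8}  B3 = {1, 2, 6, 8}  B4 = {1, 2, 4, 8}  B5 = {1, 3, 4, 8}
Tree: B1–B2, B2–B3, B2–B4, B4–B5

Each bag holds 4 vertices, so the decomposition has width 3, which upper-bounds the treewidth. Conversely, {1, 2, 4, 8} is a clique of size 4, and the vertices of any clique must share a bag in every tree decomposition; so some bag has ≥ 4 vertices and tw(G) ≥ 3. Hence tw(G) = 3 exactly.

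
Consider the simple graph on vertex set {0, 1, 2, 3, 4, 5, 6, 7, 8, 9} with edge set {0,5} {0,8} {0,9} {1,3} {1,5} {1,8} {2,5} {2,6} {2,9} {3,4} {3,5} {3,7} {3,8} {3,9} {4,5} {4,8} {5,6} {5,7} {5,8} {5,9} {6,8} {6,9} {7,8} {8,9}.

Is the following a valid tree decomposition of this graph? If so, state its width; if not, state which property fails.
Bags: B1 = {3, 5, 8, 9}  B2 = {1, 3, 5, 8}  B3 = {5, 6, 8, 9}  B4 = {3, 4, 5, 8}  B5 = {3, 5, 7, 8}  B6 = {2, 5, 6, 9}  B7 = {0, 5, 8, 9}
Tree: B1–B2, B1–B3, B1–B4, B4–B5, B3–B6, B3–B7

Yes; width 3.

Every vertex of G appears in some bag (union = {0, 1, 2, 3, 4, 5, 6, 7, 8, 9}); every edge is covered by a bag; and for each vertex v the set of bags containing v is connected in the bag tree. The decomposition is therefore valid. The largest bag has 4 vertices, so the width is 3.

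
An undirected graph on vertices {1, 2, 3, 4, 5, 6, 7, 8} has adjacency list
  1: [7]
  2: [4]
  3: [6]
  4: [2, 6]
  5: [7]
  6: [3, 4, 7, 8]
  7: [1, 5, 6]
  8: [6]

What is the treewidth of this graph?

A width-1 tree decomposition is:
Bags: B1 = {6, 8}  B2 = {6, 7}  B3 = {5, 7}  B4 = {4, 6}  B5 = {1, 7}  B6 = {3, 6}  B7 = {2, 4}
Tree: B1–B2, B2–B3, B2–B4, B2–B5, B4–B6, B4–B7
Each bag holds 2 vertices, so the decomposition has width 1, which upper-bounds the treewidth. G has an edge, so its treewidth is at least 1. The upper and lower bounds meet at 1, so that is the treewidth.

1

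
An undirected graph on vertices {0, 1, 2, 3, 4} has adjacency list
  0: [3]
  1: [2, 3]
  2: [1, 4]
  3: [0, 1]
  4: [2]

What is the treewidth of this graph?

A width-1 tree decomposition is:
Bags: B1 = {0, 3}  B2 = {1, 3}  B3 = {1, 2}  B4 = {2, 4}
Tree: B1–B2, B2–B3, B3–B4
The largest bag has 2 vertices, giving width 1; this decomposition certifies tw(G) ≤ 1. Since G has at least one edge (e.g. 0–3), it is not an edgeless graph, so tw(G) ≥ 1. Hence tw(G) = 1 exactly.

1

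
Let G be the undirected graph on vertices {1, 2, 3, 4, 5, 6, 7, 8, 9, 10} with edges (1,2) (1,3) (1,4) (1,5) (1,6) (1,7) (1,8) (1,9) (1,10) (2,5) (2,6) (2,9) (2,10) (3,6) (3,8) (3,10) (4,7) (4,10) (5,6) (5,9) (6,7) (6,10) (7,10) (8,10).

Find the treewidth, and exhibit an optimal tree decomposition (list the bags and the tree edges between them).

Treewidth 3.
One such decomposition:
Bags: B1 = {1, 2, 6, 10}  B2 = {1, 6, 7, 10}  B3 = {1, 3, 6, 10}  B4 = {1, 4, 7, 10}  B5 = {1, 2, 5, 6}  B6 = {1, 2, 5, 9}  B7 = {1, 3, 8, 10}
Tree: B1–B2, B2–B3, B2–B4, B1–B5, B5–B6, B3–B7

Each bag holds 4 vertices, so the decomposition has width 3, which upper-bounds the treewidth. On the other hand G contains the 4-clique {1, 2, 5, 9}. A clique must lie in a single bag of any decomposition, so no decomposition can have width below 3. The upper and lower bounds meet at 3, so that is the treewidth.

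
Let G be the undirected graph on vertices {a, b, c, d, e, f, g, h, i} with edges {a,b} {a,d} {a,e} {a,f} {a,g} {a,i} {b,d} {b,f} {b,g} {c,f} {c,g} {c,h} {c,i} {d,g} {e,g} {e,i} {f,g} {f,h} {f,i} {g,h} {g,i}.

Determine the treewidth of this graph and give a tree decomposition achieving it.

Treewidth 3.
One optimal decomposition is:
Bags: B1 = {a, b, f, g}  B2 = {a, f, g, i}  B3 = {a, e, g, i}  B4 = {c, f, g, i}  B5 = {c, f, g, h}  B6 = {a, b, d, g}
Tree: B1–B2, B2–B3, B2–B4, B4–B5, B1–B6

The largest bag has 4 vertices, giving width 3; this decomposition certifies tw(G) ≤ 3. Conversely, {a, b, d, g} is a clique of size 4, and the vertices of any clique must share a bag in every tree decomposition; so some bag has ≥ 4 vertices and tw(G) ≥ 3. Hence tw(G) = 3 exactly.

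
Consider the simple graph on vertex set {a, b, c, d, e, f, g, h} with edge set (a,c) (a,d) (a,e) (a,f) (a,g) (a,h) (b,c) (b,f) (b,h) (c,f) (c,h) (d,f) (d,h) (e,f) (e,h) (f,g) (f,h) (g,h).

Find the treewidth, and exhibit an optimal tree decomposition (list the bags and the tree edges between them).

Treewidth 3.
Bags: B1 = {a, e, f, h}  B2 = {a, c, f, h}  B3 = {b, c, f, h}  B4 = {a, f, g, h}  B5 = {a, d, f, h}
Tree: B1–B2, B2–B3, B1–B4, B1–B5

The largest bag has 4 vertices, giving width 3; this decomposition certifies tw(G) ≤ 3. For the lower bound, the 4 vertices {a, d, f, h} are pairwise adjacent, and any tree decomposition puts a clique entirely inside one bag — forcing width ≥ 3. Hence tw(G) = 3 exactly.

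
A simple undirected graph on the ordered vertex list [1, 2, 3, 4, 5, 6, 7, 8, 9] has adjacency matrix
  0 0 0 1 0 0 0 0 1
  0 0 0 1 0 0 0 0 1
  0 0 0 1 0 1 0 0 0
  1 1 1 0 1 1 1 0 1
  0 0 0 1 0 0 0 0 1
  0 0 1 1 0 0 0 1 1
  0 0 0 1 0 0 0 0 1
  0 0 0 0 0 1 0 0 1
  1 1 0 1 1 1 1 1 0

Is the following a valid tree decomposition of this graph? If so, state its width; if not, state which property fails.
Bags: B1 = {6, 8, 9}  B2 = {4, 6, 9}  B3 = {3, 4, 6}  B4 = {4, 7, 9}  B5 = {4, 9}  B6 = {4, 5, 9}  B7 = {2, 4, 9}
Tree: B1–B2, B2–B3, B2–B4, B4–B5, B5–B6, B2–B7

A tree decomposition must satisfy three properties: every vertex lies in some bag; for every edge, both endpoints lie together in some bag; and for every vertex, the bags containing it form a connected subtree. Here vertex 1 appears in no bag, so the decomposition is invalid.

No — vertex 1 appears in no bag.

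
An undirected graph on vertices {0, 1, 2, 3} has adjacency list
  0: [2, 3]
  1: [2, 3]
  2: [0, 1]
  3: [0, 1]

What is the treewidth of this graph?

2

A width-2 tree decomposition is:
Bags: B1 = {0, 1, 2}  B2 = {0, 1, 3}
Tree: B1–B2
Each bag holds 3 vertices, so the decomposition has width 2, which upper-bounds the treewidth. Since 1–2–0–3–1 is a cycle in G, G is not acyclic. Forests are exactly the graphs of treewidth ≤ 1, so tw(G) ≥ 2. Therefore the treewidth is 2.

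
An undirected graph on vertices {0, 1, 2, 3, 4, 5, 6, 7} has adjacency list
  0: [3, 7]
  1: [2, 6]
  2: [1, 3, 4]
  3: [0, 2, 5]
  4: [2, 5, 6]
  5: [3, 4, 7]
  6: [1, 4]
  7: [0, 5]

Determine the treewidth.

A width-2 tree decomposition is:
Bags: B1 = {1, 4, 6}  B2 = {1, 2, 4}  B3 = {2, 4, 5}  B4 = {2, 3, 5}  B5 = {3, 5, 7}  B6 = {0, 3, 7}
Tree: B1–B2, B2–B3, B3–B4, B4–B5, B5–B6
Every bag has size at most 3, so the width is 3 − 1 = 2 and tw(G) ≤ 2. The edges 6–1–2–4–6 form a cycle, so G is not a tree and its treewidth is at least 2. Hence tw(G) = 2 exactly.

2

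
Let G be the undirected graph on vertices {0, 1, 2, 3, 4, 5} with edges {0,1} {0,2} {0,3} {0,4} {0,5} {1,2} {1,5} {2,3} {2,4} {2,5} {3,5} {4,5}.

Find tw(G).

3

A width-3 tree decomposition is:
Bags: B1 = {0, 2, 4, 5}  B2 = {0, 2, 3, 5}  B3 = {0, 1, 2, 5}
Tree: B1–B2, B1–B3
Every bag has size at most 4, so the width is 4 − 1 = 3 and tw(G) ≤ 3. On the other hand G contains the 4-clique {0, 1, 2, 5}. A clique must lie in a single bag of any decomposition, so no decomposition can have width below 3. The upper and lower bounds meet at 3, so that is the treewidth.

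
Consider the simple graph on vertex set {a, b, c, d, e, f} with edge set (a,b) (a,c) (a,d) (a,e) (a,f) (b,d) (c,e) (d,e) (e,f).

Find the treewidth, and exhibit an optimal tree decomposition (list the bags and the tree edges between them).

Treewidth 2.
One such decomposition:
Bags: B1 = {a, e, f}  B2 = {a, d, e}  B3 = {a, c, e}  B4 = {a, b, d}
Tree: B1–B2, B1–B3, B2–B4

The largest bag has 3 vertices, giving width 2; this decomposition certifies tw(G) ≤ 2. On the other hand G contains the 3-clique {a, d, e}. A clique must lie in a single bag of any decomposition, so no decomposition can have width below 2. Therefore the treewidth is 2.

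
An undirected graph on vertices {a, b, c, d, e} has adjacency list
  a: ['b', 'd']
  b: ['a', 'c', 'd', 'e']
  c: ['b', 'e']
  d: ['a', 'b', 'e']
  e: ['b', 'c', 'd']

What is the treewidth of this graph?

A width-2 tree decomposition is:
Bags: B1 = {a, b, d}  B2 = {b, d, e}  B3 = {b, c, e}
Tree: B1–B2, B2–B3
Every bag has size at most 3, so the width is 3 − 1 = 2 and tw(G) ≤ 2. On the other hand G contains the 3-clique {b, d, e}. A clique must lie in a single bag of any decomposition, so no decomposition can have width below 2. Hence tw(G) = 2 exactly.

2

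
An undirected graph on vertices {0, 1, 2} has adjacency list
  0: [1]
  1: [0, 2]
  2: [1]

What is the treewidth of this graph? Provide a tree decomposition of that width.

Each bag holds 2 vertices, so the decomposition has width 1, which upper-bounds the treewidth. Since G has at least one edge (e.g. 1–2), it is not an edgeless graph, so tw(G) ≥ 1. The upper and lower bounds meet at 1, so that is the treewidth.

Treewidth 1.
One optimal decomposition is:
Bags: B1 = {1, 2}  B2 = {0, 1}
Tree: B1–B2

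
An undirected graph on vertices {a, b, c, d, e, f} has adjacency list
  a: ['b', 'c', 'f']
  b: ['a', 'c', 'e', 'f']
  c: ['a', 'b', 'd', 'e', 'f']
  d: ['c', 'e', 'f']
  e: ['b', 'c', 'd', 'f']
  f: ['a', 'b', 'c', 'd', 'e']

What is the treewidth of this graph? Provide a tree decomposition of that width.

Treewidth 3.
One optimal decomposition is:
Bags: B1 = {a, b, c, f}  B2 = {b, c, e, f}  B3 = {c, d, e, f}
Tree: B1–B2, B2–B3

Every bag has size at most 4, so the width is 4 − 1 = 3 and tw(G) ≤ 3. Conversely, {c, d, e, f} is a clique of size 4, and the vertices of any clique must share a bag in every tree decomposition; so some bag has ≥ 4 vertices and tw(G) ≥ 3. The upper and lower bounds meet at 3, so that is the treewidth.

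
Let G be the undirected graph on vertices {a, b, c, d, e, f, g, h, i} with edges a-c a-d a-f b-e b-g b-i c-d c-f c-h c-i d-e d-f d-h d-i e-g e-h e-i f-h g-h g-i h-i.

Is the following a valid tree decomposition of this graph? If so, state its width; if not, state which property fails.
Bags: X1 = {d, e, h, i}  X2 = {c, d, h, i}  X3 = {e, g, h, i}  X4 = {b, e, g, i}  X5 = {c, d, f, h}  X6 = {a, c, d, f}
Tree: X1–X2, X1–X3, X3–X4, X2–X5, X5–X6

Yes; width 3.

Vertex coverage: the bags together contain {a, b, c, d, e, f, g, h, i}, the full vertex set. Edge coverage: each edge of G has both endpoints in at least one bag. Running intersection: for every vertex, the bags containing it form a connected subtree. All three properties hold, so this is a valid tree decomposition of width max|bag| − 1 = 3, and hence tw(G) ≤ 3.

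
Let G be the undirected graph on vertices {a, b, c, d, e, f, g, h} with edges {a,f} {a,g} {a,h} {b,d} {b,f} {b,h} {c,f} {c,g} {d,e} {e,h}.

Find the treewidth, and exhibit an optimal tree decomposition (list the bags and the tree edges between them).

The largest bag has 3 vertices, giving width 2; this decomposition certifies tw(G) ≤ 2. For the lower bound, G contains the cycle d–e–h–b–d, so G is not a forest; only forests have treewidth ≤ 1, hence tw(G) ≥ 2. The upper and lower bounds meet at 2, so that is the treewidth.

Treewidth 2.
One optimal decomposition is:
Bags: B1 = {b, d, e}  B2 = {b, e, h}  B3 = {b, f, h}  B4 = {a, f, h}  B5 = {a, c, f}  B6 = {a, c, g}
Tree: B1–B2, B2–B3, B3–B4, B4–B5, B5–B6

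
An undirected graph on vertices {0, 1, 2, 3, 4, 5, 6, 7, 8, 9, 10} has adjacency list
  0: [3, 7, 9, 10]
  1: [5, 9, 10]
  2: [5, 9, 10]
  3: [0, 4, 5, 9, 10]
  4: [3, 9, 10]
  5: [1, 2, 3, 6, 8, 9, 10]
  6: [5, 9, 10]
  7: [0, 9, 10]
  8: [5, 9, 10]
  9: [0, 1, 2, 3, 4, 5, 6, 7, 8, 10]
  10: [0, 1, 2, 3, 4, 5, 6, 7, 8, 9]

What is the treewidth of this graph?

A width-3 tree decomposition is:
Bags: B1 = {3, 5, 9, 10}  B2 = {2, 5, 9, 10}  B3 = {5, 8, 9, 10}  B4 = {1, 5, 9, 10}  B5 = {3, 4, 9, 10}  B6 = {5, 6, 9, 10}  B7 = {0, 3, 9, 10}  B8 = {0, 7, 9, 10}
Tree: B1–B2, B1–B3, B1–B4, B1–B5, B3–B6, B5–B7, B7–B8
Each bag holds 4 vertices, so the decomposition has width 3, which upper-bounds the treewidth. Conversely, {0, 3, 9, 10} is a clique of size 4, and the vertices of any clique must share a bag in every tree decomposition; so some bag has ≥ 4 vertices and tw(G) ≥ 3. The upper and lower bounds meet at 3, so that is the treewidth.

3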